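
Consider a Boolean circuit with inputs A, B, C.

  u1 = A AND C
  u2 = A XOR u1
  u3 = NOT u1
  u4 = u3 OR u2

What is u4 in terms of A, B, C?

u1 = A AND C
u2 = A XOR u1 = A XOR (A AND C)
u3 = NOT u1 = NOT (A AND C)
u4 = u3 OR u2 = NOT (A AND C) OR (A XOR (A AND C))

NOT (A AND C) OR (A XOR (A AND C))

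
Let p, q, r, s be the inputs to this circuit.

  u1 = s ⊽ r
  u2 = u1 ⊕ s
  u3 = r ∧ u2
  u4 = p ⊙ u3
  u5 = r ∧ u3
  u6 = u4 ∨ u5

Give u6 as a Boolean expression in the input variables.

(p ⊙ (r ∧ ((s ⊽ r) ⊕ s))) ∨ (r ∧ (r ∧ ((s ⊽ r) ⊕ s)))

u1 = s ⊽ r
u2 = u1 ⊕ s = (s ⊽ r) ⊕ s
u3 = r ∧ u2 = r ∧ ((s ⊽ r) ⊕ s)
u4 = p ⊙ u3 = p ⊙ (r ∧ ((s ⊽ r) ⊕ s))
u5 = r ∧ u3 = r ∧ (r ∧ ((s ⊽ r) ⊕ s))
u6 = u4 ∨ u5 = (p ⊙ (r ∧ ((s ⊽ r) ⊕ s))) ∨ (r ∧ (r ∧ ((s ⊽ r) ⊕ s)))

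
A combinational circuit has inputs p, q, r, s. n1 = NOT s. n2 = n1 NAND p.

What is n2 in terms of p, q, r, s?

n1 = NOT s
n2 = n1 NAND p = NOT s NAND p

NOT s NAND p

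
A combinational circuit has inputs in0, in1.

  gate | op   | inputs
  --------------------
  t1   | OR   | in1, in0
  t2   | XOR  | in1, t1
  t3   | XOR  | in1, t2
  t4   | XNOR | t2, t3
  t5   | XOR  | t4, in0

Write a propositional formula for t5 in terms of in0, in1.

t1 = in1 OR in0
t2 = in1 XOR t1 = in1 XOR (in1 OR in0)
t3 = in1 XOR t2 = in1 XOR (in1 XOR (in1 OR in0))
t4 = t2 XNOR t3 = (in1 XOR (in1 OR in0)) XNOR (in1 XOR (in1 XOR (in1 OR in0)))
t5 = t4 XOR in0 = ((in1 XOR (in1 OR in0)) XNOR (in1 XOR (in1 XOR (in1 OR in0)))) XOR in0

((in1 XOR (in1 OR in0)) XNOR (in1 XOR (in1 XOR (in1 OR in0)))) XOR in0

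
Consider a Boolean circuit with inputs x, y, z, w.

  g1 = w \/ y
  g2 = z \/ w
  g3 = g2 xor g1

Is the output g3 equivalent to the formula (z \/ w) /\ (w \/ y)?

g1 = w \/ y
g2 = z \/ w
g3 = g2 xor g1 = (z \/ w) xor (w \/ y)
At x=0, y=0, z=0, w=1: circuit gives 0, formula gives 1.

No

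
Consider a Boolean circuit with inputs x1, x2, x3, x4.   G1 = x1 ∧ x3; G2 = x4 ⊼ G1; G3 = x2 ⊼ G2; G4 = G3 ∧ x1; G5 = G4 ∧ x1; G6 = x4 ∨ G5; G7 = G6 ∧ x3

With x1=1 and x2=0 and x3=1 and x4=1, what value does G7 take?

G1 = 1 ∧ 1 = 1
G2 = 1 ⊼ 1 = 0
G3 = 0 ⊼ 0 = 1
G4 = 1 ∧ 1 = 1
G5 = 1 ∧ 1 = 1
G6 = 1 ∨ 1 = 1
G7 = 1 ∧ 1 = 1

1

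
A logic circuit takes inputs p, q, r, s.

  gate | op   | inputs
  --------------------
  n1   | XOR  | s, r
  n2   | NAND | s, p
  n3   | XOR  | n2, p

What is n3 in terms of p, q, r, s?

n2 = s NAND p
n3 = n2 XOR p = (s NAND p) XOR p

(s NAND p) XOR p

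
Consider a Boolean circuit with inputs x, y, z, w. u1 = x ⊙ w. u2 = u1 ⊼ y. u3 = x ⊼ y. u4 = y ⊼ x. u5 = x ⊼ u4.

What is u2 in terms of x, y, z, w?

(x ⊙ w) ⊼ y

u1 = x ⊙ w
u2 = u1 ⊼ y = (x ⊙ w) ⊼ y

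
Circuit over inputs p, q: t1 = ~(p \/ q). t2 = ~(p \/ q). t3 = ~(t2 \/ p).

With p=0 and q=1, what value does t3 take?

1

t2 = ~(0 \/ 1) = 0
t3 = ~(0 \/ 0) = 1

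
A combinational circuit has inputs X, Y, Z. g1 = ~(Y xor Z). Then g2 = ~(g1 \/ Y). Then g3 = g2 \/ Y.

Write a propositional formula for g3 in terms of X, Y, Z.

(~((~(Y xor Z)) \/ Y)) \/ Y

g1 = ~(Y xor Z)
g2 = ~(g1 \/ Y) = ~((~(Y xor Z)) \/ Y)
g3 = g2 \/ Y = (~((~(Y xor Z)) \/ Y)) \/ Y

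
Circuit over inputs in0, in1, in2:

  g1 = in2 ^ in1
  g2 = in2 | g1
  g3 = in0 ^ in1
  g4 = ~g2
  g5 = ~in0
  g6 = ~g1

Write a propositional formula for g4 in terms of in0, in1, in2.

g1 = in2 ^ in1
g2 = in2 | g1 = in2 | (in2 ^ in1)
g4 = ~g2 = ~(in2 | (in2 ^ in1))

~(in2 | (in2 ^ in1))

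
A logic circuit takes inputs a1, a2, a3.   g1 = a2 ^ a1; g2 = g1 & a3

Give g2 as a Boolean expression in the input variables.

g1 = a2 ^ a1
g2 = g1 & a3 = (a2 ^ a1) & a3

(a2 ^ a1) & a3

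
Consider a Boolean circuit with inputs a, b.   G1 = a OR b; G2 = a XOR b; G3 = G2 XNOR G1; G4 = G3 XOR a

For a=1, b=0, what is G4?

0

G1 = 1 OR 0 = 1
G2 = 1 XOR 0 = 1
G3 = 1 XNOR 1 = 1
G4 = 1 XOR 1 = 0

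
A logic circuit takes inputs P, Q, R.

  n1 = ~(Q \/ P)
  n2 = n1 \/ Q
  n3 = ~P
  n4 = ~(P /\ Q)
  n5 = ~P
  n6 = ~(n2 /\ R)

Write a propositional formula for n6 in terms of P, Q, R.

n1 = ~(Q \/ P)
n2 = n1 \/ Q = (~(Q \/ P)) \/ Q
n6 = ~(n2 /\ R) = ~(((~(Q \/ P)) \/ Q) /\ R)

~(((~(Q \/ P)) \/ Q) /\ R)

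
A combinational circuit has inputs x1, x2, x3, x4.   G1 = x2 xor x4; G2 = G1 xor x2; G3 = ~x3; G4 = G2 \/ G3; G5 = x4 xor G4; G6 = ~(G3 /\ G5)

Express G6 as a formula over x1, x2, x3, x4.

G1 = x2 xor x4
G2 = G1 xor x2 = (x2 xor x4) xor x2
G3 = ~x3
G4 = G2 \/ G3 = ((x2 xor x4) xor x2) \/ ~x3
G5 = x4 xor G4 = x4 xor (((x2 xor x4) xor x2) \/ ~x3)
G6 = ~(G3 /\ G5) = ~(~x3 /\ (x4 xor (((x2 xor x4) xor x2) \/ ~x3)))

~(~x3 /\ (x4 xor (((x2 xor x4) xor x2) \/ ~x3)))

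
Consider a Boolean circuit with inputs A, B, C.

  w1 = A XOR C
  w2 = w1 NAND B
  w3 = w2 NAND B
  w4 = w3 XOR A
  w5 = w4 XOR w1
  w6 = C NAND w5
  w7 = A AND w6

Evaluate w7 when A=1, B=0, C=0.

w1 = 1 XOR 0 = 1
w2 = 1 NAND 0 = 1
w3 = 1 NAND 0 = 1
w4 = 1 XOR 1 = 0
w5 = 0 XOR 1 = 1
w6 = 0 NAND 1 = 1
w7 = 1 AND 1 = 1

1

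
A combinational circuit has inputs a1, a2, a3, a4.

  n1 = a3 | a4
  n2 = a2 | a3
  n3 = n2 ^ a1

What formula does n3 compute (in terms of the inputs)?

(a2 | a3) ^ a1

n2 = a2 | a3
n3 = n2 ^ a1 = (a2 | a3) ^ a1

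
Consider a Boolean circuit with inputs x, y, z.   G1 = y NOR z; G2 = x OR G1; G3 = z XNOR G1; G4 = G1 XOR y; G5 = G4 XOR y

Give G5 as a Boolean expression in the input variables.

((y NOR z) XOR y) XOR y

G1 = y NOR z
G4 = G1 XOR y = (y NOR z) XOR y
G5 = G4 XOR y = ((y NOR z) XOR y) XOR y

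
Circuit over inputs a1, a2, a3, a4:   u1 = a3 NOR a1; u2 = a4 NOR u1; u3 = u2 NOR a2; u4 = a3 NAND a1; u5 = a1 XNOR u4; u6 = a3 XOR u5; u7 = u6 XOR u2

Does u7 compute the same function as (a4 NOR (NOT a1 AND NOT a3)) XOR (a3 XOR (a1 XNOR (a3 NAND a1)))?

Yes

u1 = a3 NOR a1
u2 = a4 NOR u1 = a4 NOR (a3 NOR a1)
u4 = a3 NAND a1
u5 = a1 XNOR u4 = a1 XNOR (a3 NAND a1)
u6 = a3 XOR u5 = a3 XOR (a1 XNOR (a3 NAND a1))
u7 = u6 XOR u2 = (a3 XOR (a1 XNOR (a3 NAND a1))) XOR (a4 NOR (a3 NOR a1))
At a1=0, a2=0, a3=0, a4=0: circuit gives 0, formula gives 0.
At a1=0, a2=0, a3=1, a4=1: circuit gives 1, formula gives 1.
Agrees on all 16 inputs.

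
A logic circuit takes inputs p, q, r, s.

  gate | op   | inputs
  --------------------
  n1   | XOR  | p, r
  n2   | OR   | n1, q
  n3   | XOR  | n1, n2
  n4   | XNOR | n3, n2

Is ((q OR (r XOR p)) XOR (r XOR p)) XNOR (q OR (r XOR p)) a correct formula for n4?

n1 = p XOR r
n2 = n1 OR q = (p XOR r) OR q
n3 = n1 XOR n2 = (p XOR r) XOR ((p XOR r) OR q)
n4 = n3 XNOR n2 = ((p XOR r) XOR ((p XOR r) OR q)) XNOR ((p XOR r) OR q)
At p=0, q=0, r=1, s=0: circuit gives 0, formula gives 0.
At p=0, q=0, r=0, s=0: circuit gives 1, formula gives 1.
Agrees on all 16 inputs.

Yes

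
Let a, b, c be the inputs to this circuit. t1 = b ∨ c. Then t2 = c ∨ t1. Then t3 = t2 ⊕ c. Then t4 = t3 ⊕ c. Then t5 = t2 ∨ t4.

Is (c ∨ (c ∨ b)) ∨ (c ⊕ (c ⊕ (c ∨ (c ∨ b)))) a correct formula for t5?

Yes

t1 = b ∨ c
t2 = c ∨ t1 = c ∨ (b ∨ c)
t3 = t2 ⊕ c = (c ∨ (b ∨ c)) ⊕ c
t4 = t3 ⊕ c = ((c ∨ (b ∨ c)) ⊕ c) ⊕ c
t5 = t2 ∨ t4 = (c ∨ (b ∨ c)) ∨ (((c ∨ (b ∨ c)) ⊕ c) ⊕ c)
At a=0, b=0, c=0: circuit gives 0, formula gives 0.
At a=0, b=0, c=1: circuit gives 1, formula gives 1.
Agrees on all 8 inputs.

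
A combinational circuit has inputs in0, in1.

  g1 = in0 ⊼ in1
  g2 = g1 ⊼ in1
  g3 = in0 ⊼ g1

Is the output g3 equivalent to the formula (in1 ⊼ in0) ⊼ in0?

Yes

g1 = in0 ⊼ in1
g3 = in0 ⊼ g1 = in0 ⊼ (in0 ⊼ in1)
At in0=1, in1=0: circuit gives 0, formula gives 0.
At in0=0, in1=0: circuit gives 1, formula gives 1.
Agrees on all 4 inputs.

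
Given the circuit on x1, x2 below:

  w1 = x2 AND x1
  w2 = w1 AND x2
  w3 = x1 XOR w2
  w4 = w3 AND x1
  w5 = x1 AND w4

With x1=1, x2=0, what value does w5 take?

w1 = 0 AND 1 = 0
w2 = 0 AND 0 = 0
w3 = 1 XOR 0 = 1
w4 = 1 AND 1 = 1
w5 = 1 AND 1 = 1

1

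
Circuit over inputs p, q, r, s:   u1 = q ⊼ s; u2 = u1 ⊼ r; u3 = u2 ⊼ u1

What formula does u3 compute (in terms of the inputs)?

u1 = q ⊼ s
u2 = u1 ⊼ r = (q ⊼ s) ⊼ r
u3 = u2 ⊼ u1 = ((q ⊼ s) ⊼ r) ⊼ (q ⊼ s)

((q ⊼ s) ⊼ r) ⊼ (q ⊼ s)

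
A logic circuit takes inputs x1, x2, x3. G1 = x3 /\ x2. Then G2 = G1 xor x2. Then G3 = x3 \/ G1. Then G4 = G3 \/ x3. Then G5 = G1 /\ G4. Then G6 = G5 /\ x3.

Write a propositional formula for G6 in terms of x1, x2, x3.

G1 = x3 /\ x2
G3 = x3 \/ G1 = x3 \/ (x3 /\ x2)
G4 = G3 \/ x3 = (x3 \/ (x3 /\ x2)) \/ x3
G5 = G1 /\ G4 = (x3 /\ x2) /\ ((x3 \/ (x3 /\ x2)) \/ x3)
G6 = G5 /\ x3 = ((x3 /\ x2) /\ ((x3 \/ (x3 /\ x2)) \/ x3)) /\ x3

((x3 /\ x2) /\ ((x3 \/ (x3 /\ x2)) \/ x3)) /\ x3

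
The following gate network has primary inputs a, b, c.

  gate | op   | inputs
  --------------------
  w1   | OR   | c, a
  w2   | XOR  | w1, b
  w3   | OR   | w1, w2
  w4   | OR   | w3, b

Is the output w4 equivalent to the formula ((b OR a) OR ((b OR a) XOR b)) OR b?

w1 = c OR a
w2 = w1 XOR b = (c OR a) XOR b
w3 = w1 OR w2 = (c OR a) OR ((c OR a) XOR b)
w4 = w3 OR b = ((c OR a) OR ((c OR a) XOR b)) OR b
At a=0, b=0, c=1: circuit gives 1, formula gives 0.

No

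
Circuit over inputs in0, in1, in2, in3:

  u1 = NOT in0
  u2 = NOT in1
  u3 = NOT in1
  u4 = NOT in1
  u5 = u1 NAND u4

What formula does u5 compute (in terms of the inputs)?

NOT in0 NAND NOT in1

u1 = NOT in0
u4 = NOT in1
u5 = u1 NAND u4 = NOT in0 NAND NOT in1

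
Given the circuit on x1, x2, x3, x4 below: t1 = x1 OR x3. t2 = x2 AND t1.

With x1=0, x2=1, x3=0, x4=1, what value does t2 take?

0

t1 = 0 OR 0 = 0
t2 = 1 AND 0 = 0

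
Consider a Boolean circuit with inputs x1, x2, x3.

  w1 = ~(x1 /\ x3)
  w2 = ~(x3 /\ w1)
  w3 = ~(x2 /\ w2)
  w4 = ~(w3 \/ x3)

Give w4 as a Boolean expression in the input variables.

~((~(x2 /\ (~(x3 /\ (~(x1 /\ x3)))))) \/ x3)

w1 = ~(x1 /\ x3)
w2 = ~(x3 /\ w1) = ~(x3 /\ (~(x1 /\ x3)))
w3 = ~(x2 /\ w2) = ~(x2 /\ (~(x3 /\ (~(x1 /\ x3)))))
w4 = ~(w3 \/ x3) = ~((~(x2 /\ (~(x3 /\ (~(x1 /\ x3)))))) \/ x3)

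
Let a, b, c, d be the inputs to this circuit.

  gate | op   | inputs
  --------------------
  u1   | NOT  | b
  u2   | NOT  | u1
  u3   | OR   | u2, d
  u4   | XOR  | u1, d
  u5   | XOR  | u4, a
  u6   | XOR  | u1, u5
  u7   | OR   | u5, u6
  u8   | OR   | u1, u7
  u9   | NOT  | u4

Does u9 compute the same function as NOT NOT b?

u1 = NOT b
u4 = u1 XOR d = NOT b XOR d
u9 = NOT u4 = NOT (NOT b XOR d)
At a=0, b=0, c=0, d=1: circuit gives 1, formula gives 0.

No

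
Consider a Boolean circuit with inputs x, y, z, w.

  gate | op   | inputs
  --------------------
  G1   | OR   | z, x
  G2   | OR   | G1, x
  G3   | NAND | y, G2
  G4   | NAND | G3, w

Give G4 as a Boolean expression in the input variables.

(y NAND ((z OR x) OR x)) NAND w

G1 = z OR x
G2 = G1 OR x = (z OR x) OR x
G3 = y NAND G2 = y NAND ((z OR x) OR x)
G4 = G3 NAND w = (y NAND ((z OR x) OR x)) NAND w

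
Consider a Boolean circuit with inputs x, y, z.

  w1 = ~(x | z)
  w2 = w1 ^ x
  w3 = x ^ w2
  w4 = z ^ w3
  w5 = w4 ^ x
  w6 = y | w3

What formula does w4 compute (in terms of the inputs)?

z ^ (x ^ ((~(x | z)) ^ x))

w1 = ~(x | z)
w2 = w1 ^ x = (~(x | z)) ^ x
w3 = x ^ w2 = x ^ ((~(x | z)) ^ x)
w4 = z ^ w3 = z ^ (x ^ ((~(x | z)) ^ x))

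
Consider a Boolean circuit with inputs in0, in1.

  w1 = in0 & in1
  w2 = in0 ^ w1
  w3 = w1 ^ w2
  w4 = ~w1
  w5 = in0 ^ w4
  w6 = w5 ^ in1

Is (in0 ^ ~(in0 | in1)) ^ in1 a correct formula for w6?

No

w1 = in0 & in1
w4 = ~w1 = ~(in0 & in1)
w5 = in0 ^ w4 = in0 ^ ~(in0 & in1)
w6 = w5 ^ in1 = (in0 ^ ~(in0 & in1)) ^ in1
At in0=0, in1=1: circuit gives 0, formula gives 1.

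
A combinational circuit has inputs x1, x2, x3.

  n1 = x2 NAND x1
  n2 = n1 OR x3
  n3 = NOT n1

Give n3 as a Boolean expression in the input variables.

n1 = x2 NAND x1
n3 = NOT n1 = NOT (x2 NAND x1)

NOT (x2 NAND x1)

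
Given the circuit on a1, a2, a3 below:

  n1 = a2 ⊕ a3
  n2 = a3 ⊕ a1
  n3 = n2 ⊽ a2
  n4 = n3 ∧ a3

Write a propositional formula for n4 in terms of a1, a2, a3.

n2 = a3 ⊕ a1
n3 = n2 ⊽ a2 = (a3 ⊕ a1) ⊽ a2
n4 = n3 ∧ a3 = ((a3 ⊕ a1) ⊽ a2) ∧ a3

((a3 ⊕ a1) ⊽ a2) ∧ a3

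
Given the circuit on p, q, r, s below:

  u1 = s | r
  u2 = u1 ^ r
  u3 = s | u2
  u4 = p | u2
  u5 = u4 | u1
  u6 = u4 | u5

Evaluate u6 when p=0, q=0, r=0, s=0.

u1 = 0 | 0 = 0
u2 = 0 ^ 0 = 0
u4 = 0 | 0 = 0
u5 = 0 | 0 = 0
u6 = 0 | 0 = 0

0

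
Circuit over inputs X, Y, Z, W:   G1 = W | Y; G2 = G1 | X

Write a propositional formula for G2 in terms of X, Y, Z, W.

(W | Y) | X

G1 = W | Y
G2 = G1 | X = (W | Y) | X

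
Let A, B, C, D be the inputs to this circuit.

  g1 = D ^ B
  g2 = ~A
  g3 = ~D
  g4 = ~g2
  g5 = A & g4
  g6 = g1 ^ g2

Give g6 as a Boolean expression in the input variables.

g1 = D ^ B
g2 = ~A
g6 = g1 ^ g2 = (D ^ B) ^ ~A

(D ^ B) ^ ~A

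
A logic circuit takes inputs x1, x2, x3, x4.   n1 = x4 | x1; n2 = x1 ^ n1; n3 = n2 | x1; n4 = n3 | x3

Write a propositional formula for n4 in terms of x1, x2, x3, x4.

((x1 ^ (x4 | x1)) | x1) | x3

n1 = x4 | x1
n2 = x1 ^ n1 = x1 ^ (x4 | x1)
n3 = n2 | x1 = (x1 ^ (x4 | x1)) | x1
n4 = n3 | x3 = ((x1 ^ (x4 | x1)) | x1) | x3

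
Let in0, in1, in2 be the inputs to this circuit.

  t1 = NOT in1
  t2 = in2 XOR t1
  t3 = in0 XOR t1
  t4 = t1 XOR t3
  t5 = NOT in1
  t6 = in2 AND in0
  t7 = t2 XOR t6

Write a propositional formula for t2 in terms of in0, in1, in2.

t1 = NOT in1
t2 = in2 XOR t1 = in2 XOR NOT in1

in2 XOR NOT in1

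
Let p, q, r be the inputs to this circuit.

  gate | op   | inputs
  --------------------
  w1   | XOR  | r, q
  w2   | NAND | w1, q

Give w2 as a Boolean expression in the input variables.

(r XOR q) NAND q

w1 = r XOR q
w2 = w1 NAND q = (r XOR q) NAND q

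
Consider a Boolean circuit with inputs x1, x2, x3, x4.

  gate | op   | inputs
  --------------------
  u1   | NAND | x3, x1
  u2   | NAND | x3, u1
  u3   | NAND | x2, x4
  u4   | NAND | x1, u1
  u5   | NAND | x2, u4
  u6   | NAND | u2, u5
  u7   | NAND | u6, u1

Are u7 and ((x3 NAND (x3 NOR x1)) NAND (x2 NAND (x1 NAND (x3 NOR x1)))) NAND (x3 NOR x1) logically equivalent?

No

u1 = x3 NAND x1
u2 = x3 NAND u1 = x3 NAND (x3 NAND x1)
u4 = x1 NAND u1 = x1 NAND (x3 NAND x1)
u5 = x2 NAND u4 = x2 NAND (x1 NAND (x3 NAND x1))
u6 = u2 NAND u5 = (x3 NAND (x3 NAND x1)) NAND (x2 NAND (x1 NAND (x3 NAND x1)))
u7 = u6 NAND u1 = ((x3 NAND (x3 NAND x1)) NAND (x2 NAND (x1 NAND (x3 NAND x1)))) NAND (x3 NAND x1)
At x1=0, x2=0, x3=1, x4=0: circuit gives 0, formula gives 1.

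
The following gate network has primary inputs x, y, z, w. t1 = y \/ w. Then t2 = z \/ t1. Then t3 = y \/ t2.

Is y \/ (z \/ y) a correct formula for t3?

t1 = y \/ w
t2 = z \/ t1 = z \/ (y \/ w)
t3 = y \/ t2 = y \/ (z \/ (y \/ w))
At x=0, y=0, z=0, w=1: circuit gives 1, formula gives 0.

No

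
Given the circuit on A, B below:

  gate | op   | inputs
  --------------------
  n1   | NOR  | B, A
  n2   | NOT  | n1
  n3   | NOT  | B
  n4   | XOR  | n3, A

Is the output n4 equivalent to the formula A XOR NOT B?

n3 = NOT B
n4 = n3 XOR A = NOT B XOR A
At A=0, B=1: circuit gives 0, formula gives 0.
At A=0, B=0: circuit gives 1, formula gives 1.
Agrees on all 4 inputs.

Yes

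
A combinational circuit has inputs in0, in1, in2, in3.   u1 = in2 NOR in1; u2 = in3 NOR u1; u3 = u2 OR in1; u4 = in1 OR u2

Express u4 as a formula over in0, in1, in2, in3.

u1 = in2 NOR in1
u2 = in3 NOR u1 = in3 NOR (in2 NOR in1)
u4 = in1 OR u2 = in1 OR (in3 NOR (in2 NOR in1))

in1 OR (in3 NOR (in2 NOR in1))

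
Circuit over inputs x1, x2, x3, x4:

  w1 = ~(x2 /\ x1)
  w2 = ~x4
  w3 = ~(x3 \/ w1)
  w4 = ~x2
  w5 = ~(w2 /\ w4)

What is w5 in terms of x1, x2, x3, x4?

~(~x4 /\ ~x2)

w2 = ~x4
w4 = ~x2
w5 = ~(w2 /\ w4) = ~(~x4 /\ ~x2)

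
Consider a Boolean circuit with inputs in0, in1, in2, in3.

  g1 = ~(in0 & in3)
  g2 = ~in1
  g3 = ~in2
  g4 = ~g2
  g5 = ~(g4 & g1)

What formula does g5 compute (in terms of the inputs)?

g1 = ~(in0 & in3)
g2 = ~in1
g4 = ~g2 = ~~in1
g5 = ~(g4 & g1) = ~(~~in1 & (~(in0 & in3)))

~(~~in1 & (~(in0 & in3)))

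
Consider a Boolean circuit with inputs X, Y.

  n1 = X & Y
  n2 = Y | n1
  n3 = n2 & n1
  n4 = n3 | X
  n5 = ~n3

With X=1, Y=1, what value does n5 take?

0

n1 = 1 & 1 = 1
n2 = 1 | 1 = 1
n3 = 1 & 1 = 1
n5 = ~1 = 0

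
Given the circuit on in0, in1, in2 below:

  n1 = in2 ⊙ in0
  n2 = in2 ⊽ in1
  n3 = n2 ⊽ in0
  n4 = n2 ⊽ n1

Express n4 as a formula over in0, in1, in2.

n1 = in2 ⊙ in0
n2 = in2 ⊽ in1
n4 = n2 ⊽ n1 = (in2 ⊽ in1) ⊽ (in2 ⊙ in0)

(in2 ⊽ in1) ⊽ (in2 ⊙ in0)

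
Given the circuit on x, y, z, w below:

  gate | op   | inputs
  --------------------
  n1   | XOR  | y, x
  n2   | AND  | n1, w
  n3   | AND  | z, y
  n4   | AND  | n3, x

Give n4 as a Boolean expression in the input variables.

n3 = z AND y
n4 = n3 AND x = (z AND y) AND x

(z AND y) AND x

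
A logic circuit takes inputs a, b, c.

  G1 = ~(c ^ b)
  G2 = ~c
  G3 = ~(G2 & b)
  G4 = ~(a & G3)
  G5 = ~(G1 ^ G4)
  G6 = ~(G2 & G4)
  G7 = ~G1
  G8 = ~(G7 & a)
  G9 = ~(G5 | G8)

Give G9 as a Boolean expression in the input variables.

~((~((~(c ^ b)) ^ (~(a & (~(~c & b)))))) | (~(~(~(c ^ b)) & a)))

G1 = ~(c ^ b)
G2 = ~c
G3 = ~(G2 & b) = ~(~c & b)
G4 = ~(a & G3) = ~(a & (~(~c & b)))
G5 = ~(G1 ^ G4) = ~((~(c ^ b)) ^ (~(a & (~(~c & b)))))
G7 = ~G1 = ~(~(c ^ b))
G8 = ~(G7 & a) = ~(~(~(c ^ b)) & a)
G9 = ~(G5 | G8) = ~((~((~(c ^ b)) ^ (~(a & (~(~c & b)))))) | (~(~(~(c ^ b)) & a)))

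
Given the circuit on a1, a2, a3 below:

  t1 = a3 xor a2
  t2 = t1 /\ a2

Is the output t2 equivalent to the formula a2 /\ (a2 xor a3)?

t1 = a3 xor a2
t2 = t1 /\ a2 = (a3 xor a2) /\ a2
At a1=0, a2=0, a3=0: circuit gives 0, formula gives 0.
At a1=0, a2=1, a3=0: circuit gives 1, formula gives 1.
Agrees on all 8 inputs.

Yes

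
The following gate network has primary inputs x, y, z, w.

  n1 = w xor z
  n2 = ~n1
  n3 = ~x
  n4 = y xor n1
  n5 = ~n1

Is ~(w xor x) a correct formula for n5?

n1 = w xor z
n5 = ~n1 = ~(w xor z)
At x=0, y=0, z=1, w=0: circuit gives 0, formula gives 1.

No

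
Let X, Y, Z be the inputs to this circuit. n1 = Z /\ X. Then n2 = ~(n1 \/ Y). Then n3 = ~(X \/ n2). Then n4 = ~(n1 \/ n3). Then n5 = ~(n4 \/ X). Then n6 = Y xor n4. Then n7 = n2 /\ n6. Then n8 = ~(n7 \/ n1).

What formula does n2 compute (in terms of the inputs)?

~((Z /\ X) \/ Y)

n1 = Z /\ X
n2 = ~(n1 \/ Y) = ~((Z /\ X) \/ Y)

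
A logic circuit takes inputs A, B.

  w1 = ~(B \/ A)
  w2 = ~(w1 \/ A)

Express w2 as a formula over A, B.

w1 = ~(B \/ A)
w2 = ~(w1 \/ A) = ~((~(B \/ A)) \/ A)

~((~(B \/ A)) \/ A)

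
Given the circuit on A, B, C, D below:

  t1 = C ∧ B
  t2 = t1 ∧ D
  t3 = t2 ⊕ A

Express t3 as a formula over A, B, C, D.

((C ∧ B) ∧ D) ⊕ A

t1 = C ∧ B
t2 = t1 ∧ D = (C ∧ B) ∧ D
t3 = t2 ⊕ A = ((C ∧ B) ∧ D) ⊕ A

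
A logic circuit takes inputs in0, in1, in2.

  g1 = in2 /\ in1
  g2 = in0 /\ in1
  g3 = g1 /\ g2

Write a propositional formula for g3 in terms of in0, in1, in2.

(in2 /\ in1) /\ (in0 /\ in1)

g1 = in2 /\ in1
g2 = in0 /\ in1
g3 = g1 /\ g2 = (in2 /\ in1) /\ (in0 /\ in1)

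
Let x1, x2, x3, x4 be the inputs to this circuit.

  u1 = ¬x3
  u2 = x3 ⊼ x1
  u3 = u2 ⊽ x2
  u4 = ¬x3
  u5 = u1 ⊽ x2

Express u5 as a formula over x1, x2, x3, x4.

¬x3 ⊽ x2

u1 = ¬x3
u5 = u1 ⊽ x2 = ¬x3 ⊽ x2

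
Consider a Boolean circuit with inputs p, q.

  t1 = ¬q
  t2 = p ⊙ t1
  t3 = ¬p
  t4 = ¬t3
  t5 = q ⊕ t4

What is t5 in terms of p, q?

t3 = ¬p
t4 = ¬t3 = ¬¬p
t5 = q ⊕ t4 = q ⊕ ¬¬p

q ⊕ ¬¬p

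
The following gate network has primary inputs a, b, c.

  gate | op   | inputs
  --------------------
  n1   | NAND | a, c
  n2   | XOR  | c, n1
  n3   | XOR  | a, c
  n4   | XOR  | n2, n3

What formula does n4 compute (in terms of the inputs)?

n1 = a NAND c
n2 = c XOR n1 = c XOR (a NAND c)
n3 = a XOR c
n4 = n2 XOR n3 = (c XOR (a NAND c)) XOR (a XOR c)

(c XOR (a NAND c)) XOR (a XOR c)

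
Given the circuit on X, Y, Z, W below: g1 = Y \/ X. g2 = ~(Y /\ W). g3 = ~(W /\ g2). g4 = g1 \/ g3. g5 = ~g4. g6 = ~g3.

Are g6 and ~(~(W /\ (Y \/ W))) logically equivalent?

No

g2 = ~(Y /\ W)
g3 = ~(W /\ g2) = ~(W /\ (~(Y /\ W)))
g6 = ~g3 = ~(~(W /\ (~(Y /\ W))))
At X=0, Y=1, Z=0, W=1: circuit gives 0, formula gives 1.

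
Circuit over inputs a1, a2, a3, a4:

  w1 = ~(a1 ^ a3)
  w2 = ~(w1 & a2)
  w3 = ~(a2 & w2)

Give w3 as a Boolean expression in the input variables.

w1 = ~(a1 ^ a3)
w2 = ~(w1 & a2) = ~((~(a1 ^ a3)) & a2)
w3 = ~(a2 & w2) = ~(a2 & (~((~(a1 ^ a3)) & a2)))

~(a2 & (~((~(a1 ^ a3)) & a2)))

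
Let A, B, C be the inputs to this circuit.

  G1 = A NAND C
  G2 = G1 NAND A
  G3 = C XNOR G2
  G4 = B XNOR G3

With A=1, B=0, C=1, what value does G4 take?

0

G1 = 1 NAND 1 = 0
G2 = 0 NAND 1 = 1
G3 = 1 XNOR 1 = 1
G4 = 0 XNOR 1 = 0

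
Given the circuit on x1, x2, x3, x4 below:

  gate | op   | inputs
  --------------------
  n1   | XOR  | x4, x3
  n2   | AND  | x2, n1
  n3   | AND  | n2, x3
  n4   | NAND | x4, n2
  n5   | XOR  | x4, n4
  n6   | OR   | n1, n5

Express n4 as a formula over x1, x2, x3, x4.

n1 = x4 XOR x3
n2 = x2 AND n1 = x2 AND (x4 XOR x3)
n4 = x4 NAND n2 = x4 NAND (x2 AND (x4 XOR x3))

x4 NAND (x2 AND (x4 XOR x3))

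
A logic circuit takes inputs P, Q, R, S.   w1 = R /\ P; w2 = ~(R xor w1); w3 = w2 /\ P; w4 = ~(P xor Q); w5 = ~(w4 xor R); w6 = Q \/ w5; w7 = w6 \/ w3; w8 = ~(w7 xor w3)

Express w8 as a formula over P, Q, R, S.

~(((Q \/ (~((~(P xor Q)) xor R))) \/ ((~(R xor (R /\ P))) /\ P)) xor ((~(R xor (R /\ P))) /\ P))

w1 = R /\ P
w2 = ~(R xor w1) = ~(R xor (R /\ P))
w3 = w2 /\ P = (~(R xor (R /\ P))) /\ P
w4 = ~(P xor Q)
w5 = ~(w4 xor R) = ~((~(P xor Q)) xor R)
w6 = Q \/ w5 = Q \/ (~((~(P xor Q)) xor R))
w7 = w6 \/ w3 = (Q \/ (~((~(P xor Q)) xor R))) \/ ((~(R xor (R /\ P))) /\ P)
w8 = ~(w7 xor w3) = ~(((Q \/ (~((~(P xor Q)) xor R))) \/ ((~(R xor (R /\ P))) /\ P)) xor ((~(R xor (R /\ P))) /\ P))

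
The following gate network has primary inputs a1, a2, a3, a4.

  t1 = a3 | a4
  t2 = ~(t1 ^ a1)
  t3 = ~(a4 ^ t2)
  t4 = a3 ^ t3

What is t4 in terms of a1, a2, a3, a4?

t1 = a3 | a4
t2 = ~(t1 ^ a1) = ~((a3 | a4) ^ a1)
t3 = ~(a4 ^ t2) = ~(a4 ^ (~((a3 | a4) ^ a1)))
t4 = a3 ^ t3 = a3 ^ (~(a4 ^ (~((a3 | a4) ^ a1))))

a3 ^ (~(a4 ^ (~((a3 | a4) ^ a1))))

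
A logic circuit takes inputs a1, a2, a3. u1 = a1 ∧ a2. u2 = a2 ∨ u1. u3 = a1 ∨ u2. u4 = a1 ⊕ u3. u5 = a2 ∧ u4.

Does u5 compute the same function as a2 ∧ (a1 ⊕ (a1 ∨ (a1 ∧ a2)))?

u1 = a1 ∧ a2
u2 = a2 ∨ u1 = a2 ∨ (a1 ∧ a2)
u3 = a1 ∨ u2 = a1 ∨ (a2 ∨ (a1 ∧ a2))
u4 = a1 ⊕ u3 = a1 ⊕ (a1 ∨ (a2 ∨ (a1 ∧ a2)))
u5 = a2 ∧ u4 = a2 ∧ (a1 ⊕ (a1 ∨ (a2 ∨ (a1 ∧ a2))))
At a1=0, a2=1, a3=0: circuit gives 1, formula gives 0.

No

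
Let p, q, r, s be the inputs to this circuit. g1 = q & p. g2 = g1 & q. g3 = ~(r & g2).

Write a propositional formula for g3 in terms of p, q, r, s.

g1 = q & p
g2 = g1 & q = (q & p) & q
g3 = ~(r & g2) = ~(r & ((q & p) & q))

~(r & ((q & p) & q))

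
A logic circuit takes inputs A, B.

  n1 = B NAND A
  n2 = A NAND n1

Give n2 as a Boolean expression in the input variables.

A NAND (B NAND A)

n1 = B NAND A
n2 = A NAND n1 = A NAND (B NAND A)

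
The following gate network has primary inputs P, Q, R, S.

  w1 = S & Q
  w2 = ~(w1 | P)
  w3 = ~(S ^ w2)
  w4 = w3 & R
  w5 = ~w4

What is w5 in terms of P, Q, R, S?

w1 = S & Q
w2 = ~(w1 | P) = ~((S & Q) | P)
w3 = ~(S ^ w2) = ~(S ^ (~((S & Q) | P)))
w4 = w3 & R = (~(S ^ (~((S & Q) | P)))) & R
w5 = ~w4 = ~((~(S ^ (~((S & Q) | P)))) & R)

~((~(S ^ (~((S & Q) | P)))) & R)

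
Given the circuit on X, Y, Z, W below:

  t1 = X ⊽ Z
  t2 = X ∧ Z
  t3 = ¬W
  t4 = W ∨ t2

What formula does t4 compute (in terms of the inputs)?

t2 = X ∧ Z
t4 = W ∨ t2 = W ∨ (X ∧ Z)

W ∨ (X ∧ Z)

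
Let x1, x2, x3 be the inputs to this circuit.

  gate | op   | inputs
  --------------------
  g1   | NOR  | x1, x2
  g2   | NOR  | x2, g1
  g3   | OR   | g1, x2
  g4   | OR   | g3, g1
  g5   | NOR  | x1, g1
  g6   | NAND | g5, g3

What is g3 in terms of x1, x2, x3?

(x1 NOR x2) OR x2

g1 = x1 NOR x2
g3 = g1 OR x2 = (x1 NOR x2) OR x2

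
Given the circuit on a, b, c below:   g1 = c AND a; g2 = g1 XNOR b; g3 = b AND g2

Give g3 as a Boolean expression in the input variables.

g1 = c AND a
g2 = g1 XNOR b = (c AND a) XNOR b
g3 = b AND g2 = b AND ((c AND a) XNOR b)

b AND ((c AND a) XNOR b)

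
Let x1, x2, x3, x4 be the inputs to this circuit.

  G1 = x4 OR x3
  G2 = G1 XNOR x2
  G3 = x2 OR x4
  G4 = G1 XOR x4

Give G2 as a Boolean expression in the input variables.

(x4 OR x3) XNOR x2

G1 = x4 OR x3
G2 = G1 XNOR x2 = (x4 OR x3) XNOR x2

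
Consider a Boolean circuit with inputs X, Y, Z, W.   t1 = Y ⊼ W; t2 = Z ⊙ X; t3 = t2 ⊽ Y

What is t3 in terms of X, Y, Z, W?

t2 = Z ⊙ X
t3 = t2 ⊽ Y = (Z ⊙ X) ⊽ Y

(Z ⊙ X) ⊽ Y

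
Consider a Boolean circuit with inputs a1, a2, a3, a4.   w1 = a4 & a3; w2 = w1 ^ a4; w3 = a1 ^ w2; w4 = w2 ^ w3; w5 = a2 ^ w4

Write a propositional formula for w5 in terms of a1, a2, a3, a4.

a2 ^ (((a4 & a3) ^ a4) ^ (a1 ^ ((a4 & a3) ^ a4)))

w1 = a4 & a3
w2 = w1 ^ a4 = (a4 & a3) ^ a4
w3 = a1 ^ w2 = a1 ^ ((a4 & a3) ^ a4)
w4 = w2 ^ w3 = ((a4 & a3) ^ a4) ^ (a1 ^ ((a4 & a3) ^ a4))
w5 = a2 ^ w4 = a2 ^ (((a4 & a3) ^ a4) ^ (a1 ^ ((a4 & a3) ^ a4)))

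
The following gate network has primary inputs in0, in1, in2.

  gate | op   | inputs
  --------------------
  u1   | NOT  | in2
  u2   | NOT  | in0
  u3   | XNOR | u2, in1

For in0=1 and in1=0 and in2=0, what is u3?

1

u2 = NOT 1 = 0
u3 = 0 XNOR 0 = 1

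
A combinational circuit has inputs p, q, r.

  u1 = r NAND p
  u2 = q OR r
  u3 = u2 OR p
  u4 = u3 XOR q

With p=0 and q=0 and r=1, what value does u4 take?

1

u2 = 0 OR 1 = 1
u3 = 1 OR 0 = 1
u4 = 1 XOR 0 = 1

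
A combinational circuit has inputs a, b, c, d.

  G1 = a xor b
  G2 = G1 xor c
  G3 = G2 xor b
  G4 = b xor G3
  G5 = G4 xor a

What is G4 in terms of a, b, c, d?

G1 = a xor b
G2 = G1 xor c = (a xor b) xor c
G3 = G2 xor b = ((a xor b) xor c) xor b
G4 = b xor G3 = b xor (((a xor b) xor c) xor b)

b xor (((a xor b) xor c) xor b)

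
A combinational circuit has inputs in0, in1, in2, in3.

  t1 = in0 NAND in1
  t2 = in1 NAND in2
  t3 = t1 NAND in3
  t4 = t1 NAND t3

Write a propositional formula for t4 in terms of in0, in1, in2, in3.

(in0 NAND in1) NAND ((in0 NAND in1) NAND in3)

t1 = in0 NAND in1
t3 = t1 NAND in3 = (in0 NAND in1) NAND in3
t4 = t1 NAND t3 = (in0 NAND in1) NAND ((in0 NAND in1) NAND in3)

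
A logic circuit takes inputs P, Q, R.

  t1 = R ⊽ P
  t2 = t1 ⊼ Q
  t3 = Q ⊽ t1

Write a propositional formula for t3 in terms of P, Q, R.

t1 = R ⊽ P
t3 = Q ⊽ t1 = Q ⊽ (R ⊽ P)

Q ⊽ (R ⊽ P)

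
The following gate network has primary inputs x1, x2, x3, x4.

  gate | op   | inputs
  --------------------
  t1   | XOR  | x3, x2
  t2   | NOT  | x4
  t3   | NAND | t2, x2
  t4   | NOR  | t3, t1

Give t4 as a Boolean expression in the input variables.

(NOT x4 NAND x2) NOR (x3 XOR x2)

t1 = x3 XOR x2
t2 = NOT x4
t3 = t2 NAND x2 = NOT x4 NAND x2
t4 = t3 NOR t1 = (NOT x4 NAND x2) NOR (x3 XOR x2)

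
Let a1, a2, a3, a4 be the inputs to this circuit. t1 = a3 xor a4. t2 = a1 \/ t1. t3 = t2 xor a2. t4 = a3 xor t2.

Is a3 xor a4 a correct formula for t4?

t1 = a3 xor a4
t2 = a1 \/ t1 = a1 \/ (a3 xor a4)
t4 = a3 xor t2 = a3 xor (a1 \/ (a3 xor a4))
At a1=0, a2=0, a3=1, a4=0: circuit gives 0, formula gives 1.

No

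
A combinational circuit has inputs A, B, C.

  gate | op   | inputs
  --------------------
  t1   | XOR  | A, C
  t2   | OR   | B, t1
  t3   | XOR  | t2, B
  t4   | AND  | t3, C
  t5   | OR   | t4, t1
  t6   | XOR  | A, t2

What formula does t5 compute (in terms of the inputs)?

(((B OR (A XOR C)) XOR B) AND C) OR (A XOR C)

t1 = A XOR C
t2 = B OR t1 = B OR (A XOR C)
t3 = t2 XOR B = (B OR (A XOR C)) XOR B
t4 = t3 AND C = ((B OR (A XOR C)) XOR B) AND C
t5 = t4 OR t1 = (((B OR (A XOR C)) XOR B) AND C) OR (A XOR C)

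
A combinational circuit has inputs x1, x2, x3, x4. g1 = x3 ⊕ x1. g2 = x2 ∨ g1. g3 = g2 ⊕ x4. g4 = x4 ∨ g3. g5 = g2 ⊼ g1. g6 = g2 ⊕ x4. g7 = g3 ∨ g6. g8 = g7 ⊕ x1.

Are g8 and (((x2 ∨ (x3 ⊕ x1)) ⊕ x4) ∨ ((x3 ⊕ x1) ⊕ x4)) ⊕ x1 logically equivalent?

g1 = x3 ⊕ x1
g2 = x2 ∨ g1 = x2 ∨ (x3 ⊕ x1)
g3 = g2 ⊕ x4 = (x2 ∨ (x3 ⊕ x1)) ⊕ x4
g6 = g2 ⊕ x4 = (x2 ∨ (x3 ⊕ x1)) ⊕ x4
g7 = g3 ∨ g6 = ((x2 ∨ (x3 ⊕ x1)) ⊕ x4) ∨ ((x2 ∨ (x3 ⊕ x1)) ⊕ x4)
g8 = g7 ⊕ x1 = (((x2 ∨ (x3 ⊕ x1)) ⊕ x4) ∨ ((x2 ∨ (x3 ⊕ x1)) ⊕ x4)) ⊕ x1
At x1=0, x2=1, x3=0, x4=1: circuit gives 0, formula gives 1.

No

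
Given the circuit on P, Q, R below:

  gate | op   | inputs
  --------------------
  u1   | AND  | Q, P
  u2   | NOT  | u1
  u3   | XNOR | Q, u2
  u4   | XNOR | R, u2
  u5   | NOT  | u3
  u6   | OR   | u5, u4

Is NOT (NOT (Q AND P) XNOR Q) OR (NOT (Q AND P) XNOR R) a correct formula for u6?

u1 = Q AND P
u2 = NOT u1 = NOT (Q AND P)
u3 = Q XNOR u2 = Q XNOR NOT (Q AND P)
u4 = R XNOR u2 = R XNOR NOT (Q AND P)
u5 = NOT u3 = NOT (Q XNOR NOT (Q AND P))
u6 = u5 OR u4 = NOT (Q XNOR NOT (Q AND P)) OR (R XNOR NOT (Q AND P))
At P=0, Q=1, R=0: circuit gives 0, formula gives 0.
At P=0, Q=0, R=0: circuit gives 1, formula gives 1.
Agrees on all 8 inputs.

Yes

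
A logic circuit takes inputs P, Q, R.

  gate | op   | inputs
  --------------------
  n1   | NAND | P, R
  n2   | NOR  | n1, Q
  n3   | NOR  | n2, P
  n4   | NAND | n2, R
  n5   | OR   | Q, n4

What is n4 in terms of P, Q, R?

n1 = P NAND R
n2 = n1 NOR Q = (P NAND R) NOR Q
n4 = n2 NAND R = ((P NAND R) NOR Q) NAND R

((P NAND R) NOR Q) NAND R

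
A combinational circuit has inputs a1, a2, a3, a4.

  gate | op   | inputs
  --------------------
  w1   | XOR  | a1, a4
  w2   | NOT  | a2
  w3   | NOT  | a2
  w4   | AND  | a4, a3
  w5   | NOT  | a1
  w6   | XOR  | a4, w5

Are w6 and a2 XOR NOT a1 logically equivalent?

w5 = NOT a1
w6 = a4 XOR w5 = a4 XOR NOT a1
At a1=0, a2=0, a3=0, a4=1: circuit gives 0, formula gives 1.

No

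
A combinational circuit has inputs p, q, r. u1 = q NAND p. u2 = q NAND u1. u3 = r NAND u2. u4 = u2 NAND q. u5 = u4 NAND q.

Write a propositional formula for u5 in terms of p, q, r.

((q NAND (q NAND p)) NAND q) NAND q

u1 = q NAND p
u2 = q NAND u1 = q NAND (q NAND p)
u4 = u2 NAND q = (q NAND (q NAND p)) NAND q
u5 = u4 NAND q = ((q NAND (q NAND p)) NAND q) NAND q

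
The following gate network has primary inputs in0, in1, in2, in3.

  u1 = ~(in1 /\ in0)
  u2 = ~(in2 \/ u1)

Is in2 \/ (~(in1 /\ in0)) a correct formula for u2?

u1 = ~(in1 /\ in0)
u2 = ~(in2 \/ u1) = ~(in2 \/ (~(in1 /\ in0)))
At in0=0, in1=0, in2=0, in3=0: circuit gives 0, formula gives 1.

No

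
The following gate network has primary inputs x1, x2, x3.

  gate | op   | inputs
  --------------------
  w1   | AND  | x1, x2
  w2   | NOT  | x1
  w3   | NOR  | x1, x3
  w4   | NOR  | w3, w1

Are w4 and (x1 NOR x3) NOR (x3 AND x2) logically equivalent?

w1 = x1 AND x2
w3 = x1 NOR x3
w4 = w3 NOR w1 = (x1 NOR x3) NOR (x1 AND x2)
At x1=0, x2=1, x3=1: circuit gives 1, formula gives 0.

No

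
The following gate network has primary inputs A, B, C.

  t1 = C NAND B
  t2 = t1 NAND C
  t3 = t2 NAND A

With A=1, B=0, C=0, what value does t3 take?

t1 = 0 NAND 0 = 1
t2 = 1 NAND 0 = 1
t3 = 1 NAND 1 = 0

0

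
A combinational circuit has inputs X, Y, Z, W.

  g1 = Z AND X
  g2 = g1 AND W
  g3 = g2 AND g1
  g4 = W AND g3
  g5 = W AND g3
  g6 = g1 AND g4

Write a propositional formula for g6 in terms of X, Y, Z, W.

(Z AND X) AND (W AND (((Z AND X) AND W) AND (Z AND X)))

g1 = Z AND X
g2 = g1 AND W = (Z AND X) AND W
g3 = g2 AND g1 = ((Z AND X) AND W) AND (Z AND X)
g4 = W AND g3 = W AND (((Z AND X) AND W) AND (Z AND X))
g6 = g1 AND g4 = (Z AND X) AND (W AND (((Z AND X) AND W) AND (Z AND X)))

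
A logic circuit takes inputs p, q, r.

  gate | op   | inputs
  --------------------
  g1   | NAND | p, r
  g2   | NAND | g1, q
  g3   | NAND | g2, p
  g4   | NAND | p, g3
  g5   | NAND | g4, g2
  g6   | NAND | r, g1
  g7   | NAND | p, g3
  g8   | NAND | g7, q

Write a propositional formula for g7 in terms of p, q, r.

p NAND (((p NAND r) NAND q) NAND p)

g1 = p NAND r
g2 = g1 NAND q = (p NAND r) NAND q
g3 = g2 NAND p = ((p NAND r) NAND q) NAND p
g7 = p NAND g3 = p NAND (((p NAND r) NAND q) NAND p)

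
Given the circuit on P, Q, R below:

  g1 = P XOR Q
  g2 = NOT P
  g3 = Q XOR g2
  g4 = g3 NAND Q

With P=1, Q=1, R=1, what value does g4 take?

0

g2 = NOT 1 = 0
g3 = 1 XOR 0 = 1
g4 = 1 NAND 1 = 0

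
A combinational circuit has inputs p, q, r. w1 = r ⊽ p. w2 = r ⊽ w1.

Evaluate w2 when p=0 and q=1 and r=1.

0

w1 = 1 ⊽ 0 = 0
w2 = 1 ⊽ 0 = 0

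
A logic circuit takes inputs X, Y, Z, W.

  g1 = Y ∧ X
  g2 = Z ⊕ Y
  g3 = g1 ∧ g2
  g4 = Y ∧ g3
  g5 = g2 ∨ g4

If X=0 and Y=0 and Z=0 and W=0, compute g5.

g1 = 0 ∧ 0 = 0
g2 = 0 ⊕ 0 = 0
g3 = 0 ∧ 0 = 0
g4 = 0 ∧ 0 = 0
g5 = 0 ∨ 0 = 0

0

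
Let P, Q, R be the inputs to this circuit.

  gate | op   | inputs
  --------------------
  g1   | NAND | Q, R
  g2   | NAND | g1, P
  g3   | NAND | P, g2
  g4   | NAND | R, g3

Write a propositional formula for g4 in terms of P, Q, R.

R NAND (P NAND ((Q NAND R) NAND P))

g1 = Q NAND R
g2 = g1 NAND P = (Q NAND R) NAND P
g3 = P NAND g2 = P NAND ((Q NAND R) NAND P)
g4 = R NAND g3 = R NAND (P NAND ((Q NAND R) NAND P))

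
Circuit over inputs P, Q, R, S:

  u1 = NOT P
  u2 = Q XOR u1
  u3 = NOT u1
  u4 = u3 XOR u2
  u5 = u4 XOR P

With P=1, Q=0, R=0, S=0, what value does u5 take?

0

u1 = NOT 1 = 0
u2 = 0 XOR 0 = 0
u3 = NOT 0 = 1
u4 = 1 XOR 0 = 1
u5 = 1 XOR 1 = 0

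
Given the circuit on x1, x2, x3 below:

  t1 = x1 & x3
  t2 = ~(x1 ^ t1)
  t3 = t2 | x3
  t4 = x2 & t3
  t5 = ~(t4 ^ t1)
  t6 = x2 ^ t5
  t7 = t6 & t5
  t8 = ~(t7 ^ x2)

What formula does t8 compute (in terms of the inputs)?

t1 = x1 & x3
t2 = ~(x1 ^ t1) = ~(x1 ^ (x1 & x3))
t3 = t2 | x3 = (~(x1 ^ (x1 & x3))) | x3
t4 = x2 & t3 = x2 & ((~(x1 ^ (x1 & x3))) | x3)
t5 = ~(t4 ^ t1) = ~((x2 & ((~(x1 ^ (x1 & x3))) | x3)) ^ (x1 & x3))
t6 = x2 ^ t5 = x2 ^ (~((x2 & ((~(x1 ^ (x1 & x3))) | x3)) ^ (x1 & x3)))
t7 = t6 & t5 = (x2 ^ (~((x2 & ((~(x1 ^ (x1 & x3))) | x3)) ^ (x1 & x3)))) & (~((x2 & ((~(x1 ^ (x1 & x3))) | x3)) ^ (x1 & x3)))
t8 = ~(t7 ^ x2) = ~(((x2 ^ (~((x2 & ((~(x1 ^ (x1 & x3))) | x3)) ^ (x1 & x3)))) & (~((x2 & ((~(x1 ^ (x1 & x3))) | x3)) ^ (x1 & x3)))) ^ x2)

~(((x2 ^ (~((x2 & ((~(x1 ^ (x1 & x3))) | x3)) ^ (x1 & x3)))) & (~((x2 & ((~(x1 ^ (x1 & x3))) | x3)) ^ (x1 & x3)))) ^ x2)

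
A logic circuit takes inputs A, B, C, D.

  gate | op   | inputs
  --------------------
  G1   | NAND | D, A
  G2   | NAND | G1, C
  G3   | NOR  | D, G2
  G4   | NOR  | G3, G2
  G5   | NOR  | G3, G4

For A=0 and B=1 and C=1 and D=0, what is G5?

0

G1 = 0 NAND 0 = 1
G2 = 1 NAND 1 = 0
G3 = 0 NOR 0 = 1
G4 = 1 NOR 0 = 0
G5 = 1 NOR 0 = 0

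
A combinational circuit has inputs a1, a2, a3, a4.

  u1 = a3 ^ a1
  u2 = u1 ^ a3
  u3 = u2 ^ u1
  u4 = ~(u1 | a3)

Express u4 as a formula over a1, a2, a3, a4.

~((a3 ^ a1) | a3)

u1 = a3 ^ a1
u4 = ~(u1 | a3) = ~((a3 ^ a1) | a3)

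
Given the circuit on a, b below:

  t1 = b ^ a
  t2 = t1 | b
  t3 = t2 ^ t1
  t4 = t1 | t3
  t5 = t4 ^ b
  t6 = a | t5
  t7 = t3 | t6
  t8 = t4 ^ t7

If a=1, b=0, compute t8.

0

t1 = 0 ^ 1 = 1
t2 = 1 | 0 = 1
t3 = 1 ^ 1 = 0
t4 = 1 | 0 = 1
t5 = 1 ^ 0 = 1
t6 = 1 | 1 = 1
t7 = 0 | 1 = 1
t8 = 1 ^ 1 = 0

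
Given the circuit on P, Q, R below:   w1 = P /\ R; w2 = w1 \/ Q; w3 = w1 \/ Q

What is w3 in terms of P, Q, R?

(P /\ R) \/ Q

w1 = P /\ R
w3 = w1 \/ Q = (P /\ R) \/ Q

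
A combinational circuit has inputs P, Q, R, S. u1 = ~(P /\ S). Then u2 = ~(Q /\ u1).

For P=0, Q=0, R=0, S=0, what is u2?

1

u1 = ~(0 /\ 0) = 1
u2 = ~(0 /\ 1) = 1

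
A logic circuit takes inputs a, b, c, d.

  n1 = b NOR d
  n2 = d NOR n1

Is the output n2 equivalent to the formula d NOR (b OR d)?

No

n1 = b NOR d
n2 = d NOR n1 = d NOR (b NOR d)
At a=0, b=0, c=0, d=0: circuit gives 0, formula gives 1.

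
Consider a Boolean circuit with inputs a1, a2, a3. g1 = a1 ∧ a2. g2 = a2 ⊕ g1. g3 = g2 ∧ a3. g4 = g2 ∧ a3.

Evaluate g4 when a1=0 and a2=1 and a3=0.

g1 = 0 ∧ 1 = 0
g2 = 1 ⊕ 0 = 1
g4 = 1 ∧ 0 = 0

0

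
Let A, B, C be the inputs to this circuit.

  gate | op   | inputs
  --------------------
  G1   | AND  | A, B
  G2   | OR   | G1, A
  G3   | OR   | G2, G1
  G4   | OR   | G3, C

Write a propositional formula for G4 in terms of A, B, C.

G1 = A AND B
G2 = G1 OR A = (A AND B) OR A
G3 = G2 OR G1 = ((A AND B) OR A) OR (A AND B)
G4 = G3 OR C = (((A AND B) OR A) OR (A AND B)) OR C

(((A AND B) OR A) OR (A AND B)) OR C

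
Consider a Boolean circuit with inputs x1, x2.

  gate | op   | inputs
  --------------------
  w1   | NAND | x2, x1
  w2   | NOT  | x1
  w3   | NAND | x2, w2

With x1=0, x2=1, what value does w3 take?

w2 = NOT 0 = 1
w3 = 1 NAND 1 = 0

0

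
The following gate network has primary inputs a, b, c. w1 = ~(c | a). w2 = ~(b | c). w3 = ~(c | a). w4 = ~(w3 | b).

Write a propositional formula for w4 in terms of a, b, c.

~((~(c | a)) | b)

w3 = ~(c | a)
w4 = ~(w3 | b) = ~((~(c | a)) | b)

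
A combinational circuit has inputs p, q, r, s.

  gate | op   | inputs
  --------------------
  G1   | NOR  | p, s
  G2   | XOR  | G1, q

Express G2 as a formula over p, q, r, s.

G1 = p NOR s
G2 = G1 XOR q = (p NOR s) XOR q

(p NOR s) XOR q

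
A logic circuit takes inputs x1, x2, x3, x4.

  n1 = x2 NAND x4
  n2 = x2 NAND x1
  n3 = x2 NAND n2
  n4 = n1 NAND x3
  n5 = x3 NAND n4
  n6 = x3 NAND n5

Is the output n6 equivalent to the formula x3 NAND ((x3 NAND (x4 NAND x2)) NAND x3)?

n1 = x2 NAND x4
n4 = n1 NAND x3 = (x2 NAND x4) NAND x3
n5 = x3 NAND n4 = x3 NAND ((x2 NAND x4) NAND x3)
n6 = x3 NAND n5 = x3 NAND (x3 NAND ((x2 NAND x4) NAND x3))
At x1=0, x2=0, x3=1, x4=0: circuit gives 0, formula gives 0.
At x1=0, x2=0, x3=0, x4=0: circuit gives 1, formula gives 1.
Agrees on all 16 inputs.

Yes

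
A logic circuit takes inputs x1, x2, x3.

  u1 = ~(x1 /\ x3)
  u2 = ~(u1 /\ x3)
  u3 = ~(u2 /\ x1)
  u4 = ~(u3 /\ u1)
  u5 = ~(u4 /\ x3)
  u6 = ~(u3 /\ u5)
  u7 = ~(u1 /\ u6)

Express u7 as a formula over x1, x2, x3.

u1 = ~(x1 /\ x3)
u2 = ~(u1 /\ x3) = ~((~(x1 /\ x3)) /\ x3)
u3 = ~(u2 /\ x1) = ~((~((~(x1 /\ x3)) /\ x3)) /\ x1)
u4 = ~(u3 /\ u1) = ~((~((~((~(x1 /\ x3)) /\ x3)) /\ x1)) /\ (~(x1 /\ x3)))
u5 = ~(u4 /\ x3) = ~((~((~((~((~(x1 /\ x3)) /\ x3)) /\ x1)) /\ (~(x1 /\ x3)))) /\ x3)
u6 = ~(u3 /\ u5) = ~((~((~((~(x1 /\ x3)) /\ x3)) /\ x1)) /\ (~((~((~((~((~(x1 /\ x3)) /\ x3)) /\ x1)) /\ (~(x1 /\ x3)))) /\ x3)))
u7 = ~(u1 /\ u6) = ~((~(x1 /\ x3)) /\ (~((~((~((~(x1 /\ x3)) /\ x3)) /\ x1)) /\ (~((~((~((~((~(x1 /\ x3)) /\ x3)) /\ x1)) /\ (~(x1 /\ x3)))) /\ x3)))))

~((~(x1 /\ x3)) /\ (~((~((~((~(x1 /\ x3)) /\ x3)) /\ x1)) /\ (~((~((~((~((~(x1 /\ x3)) /\ x3)) /\ x1)) /\ (~(x1 /\ x3)))) /\ x3)))))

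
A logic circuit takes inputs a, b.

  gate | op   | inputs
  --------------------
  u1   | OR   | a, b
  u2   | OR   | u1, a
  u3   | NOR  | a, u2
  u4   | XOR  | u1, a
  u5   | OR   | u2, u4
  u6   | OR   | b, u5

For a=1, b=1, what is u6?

1

u1 = 1 OR 1 = 1
u2 = 1 OR 1 = 1
u4 = 1 XOR 1 = 0
u5 = 1 OR 0 = 1
u6 = 1 OR 1 = 1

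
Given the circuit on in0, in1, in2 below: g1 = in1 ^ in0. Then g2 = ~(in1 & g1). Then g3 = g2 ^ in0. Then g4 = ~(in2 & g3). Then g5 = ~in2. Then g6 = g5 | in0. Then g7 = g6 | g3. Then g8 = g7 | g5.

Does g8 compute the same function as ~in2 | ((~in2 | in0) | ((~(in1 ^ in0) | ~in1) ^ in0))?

Yes

g1 = in1 ^ in0
g2 = ~(in1 & g1) = ~(in1 & (in1 ^ in0))
g3 = g2 ^ in0 = (~(in1 & (in1 ^ in0))) ^ in0
g5 = ~in2
g6 = g5 | in0 = ~in2 | in0
g7 = g6 | g3 = (~in2 | in0) | ((~(in1 & (in1 ^ in0))) ^ in0)
g8 = g7 | g5 = ((~in2 | in0) | ((~(in1 & (in1 ^ in0))) ^ in0)) | ~in2
At in0=0, in1=1, in2=1: circuit gives 0, formula gives 0.
At in0=0, in1=0, in2=0: circuit gives 1, formula gives 1.
Agrees on all 8 inputs.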